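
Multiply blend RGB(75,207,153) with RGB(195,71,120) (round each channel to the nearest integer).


Multiply: C = A×B/255, rounded to nearest integer
R: 75×195/255 = 14625/255 ≈ 57.353 → 57
G: 207×71/255 = 14697/255 ≈ 57.635 → 58
B: 153×120/255 = 18360/255 ≈ 72.000 → 72
= RGB(57, 58, 72)


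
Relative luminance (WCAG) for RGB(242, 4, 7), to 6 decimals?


Linearize each channel (sRGB transfer function): c = v/255; c_lin = c/12.92 if c ≤ 0.04045, else ((c+0.055)/1.055)^2.4
  R: 242/255 ≈ 0.949020 > 0.04045 → ((0.949020+0.055)/1.055)^2.4 ≈ 0.887923
  G: 4/255 ≈ 0.015686 ≤ 0.04045 → 0.015686/12.92 ≈ 0.001214
  B: 7/255 ≈ 0.027451 ≤ 0.04045 → 0.027451/12.92 ≈ 0.002125
R_lin = 0.887923, G_lin = 0.001214, B_lin = 0.002125
L = 0.2126×R + 0.7152×G + 0.0722×B
L = 0.2126×0.887923 + 0.7152×0.001214 + 0.0722×0.002125
L ≈ 0.189794


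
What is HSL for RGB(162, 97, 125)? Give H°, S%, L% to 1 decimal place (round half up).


Normalize: R'=162/255≈0.6353, G'=97/255≈0.3804, B'=125/255≈0.4902
Max=162/255, Min=97/255, Δ=Max-Min=65/255
L = (Max+Min)/2 = (162+97)/510 = 259/510 = 0.50784… → L = 50.8%
L > 0.5 → S = Δ/(2-Max-Min) = 65/(510-162-97) = 65/251 = 0.25896… → S = 25.9%
(the 1/255 factors cancel in S and H, so raw channel differences can be used)
Max is R' → H = 60 × (((G-B)/Δ) mod 6) = 60 × (((97-125)/65) mod 6)
  (-28)/65 = -0.4307…; negative, so add 6 → 5.5692…
  H = 60 × 5.5692… = 334.153…° → H = 334.2°
= HSL(334.2°, 25.9%, 50.8%)


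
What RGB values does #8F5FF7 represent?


8F → 143 (R)
5F → 95 (G)
F7 → 247 (B)
= RGB(143, 95, 247)


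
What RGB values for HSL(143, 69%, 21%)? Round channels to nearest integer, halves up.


H=143°, S=0.69, L=0.21
C = (1-|2L-1|)×S = (1-|-0.58|)×0.69 = 0.2898
H' = H/60 = 143/60 ≈ 2.3833; X = C×(1-|H' mod 2 - 1|) = 0.11109
m = L - C/2 = 0.21 - 0.1449 = 0.0651
Sector ⌊H'⌋ = 2 → (R',G',B') = (0.0, 0.2898, 0.11109)
RGB = ((R'+m)×255, (G'+m)×255, (B'+m)×255) = (16.6005, 90.4995, 44.92845)
Round half up → RGB(17, 90, 45)


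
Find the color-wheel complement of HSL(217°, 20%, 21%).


Complement = opposite side of color wheel = hue + 180°
H' = (217 + 180) mod 360 = 37°
S and L unchanged.
= HSL(37°, 20%, 21%)


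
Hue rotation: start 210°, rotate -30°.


New hue = (H + rotation) mod 360
New hue = (210 -30) mod 360
= 180 mod 360
= 180°


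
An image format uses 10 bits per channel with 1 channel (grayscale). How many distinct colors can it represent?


Total bits = 10 bits/channel × 1 channels = 10 bits
Distinct colors = 2^10
= 1,024 colors


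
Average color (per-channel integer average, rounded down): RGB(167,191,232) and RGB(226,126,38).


Midpoint: each channel = ⌊(C₁+C₂)/2⌋
R: ⌊(167+226)/2⌋ = 196
G: ⌊(191+126)/2⌋ = 158
B: ⌊(232+38)/2⌋ = 135
= RGB(196, 158, 135)


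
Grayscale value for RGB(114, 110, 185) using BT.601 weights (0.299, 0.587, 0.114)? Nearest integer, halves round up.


Gray = 0.299×R + 0.587×G + 0.114×B
Gray = 0.299×114 + 0.587×110 + 0.114×185
Gray = 34.086 + 64.570 + 21.090
Gray = 119.746 → round half up → 120
Gray = 120


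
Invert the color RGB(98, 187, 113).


Invert: (255-R, 255-G, 255-B)
R: 255-98 = 157
G: 255-187 = 68
B: 255-113 = 142
= RGB(157, 68, 142)


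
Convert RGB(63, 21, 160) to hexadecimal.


R = 63 → 3F (hex)
G = 21 → 15 (hex)
B = 160 → A0 (hex)
Hex = #3F15A0


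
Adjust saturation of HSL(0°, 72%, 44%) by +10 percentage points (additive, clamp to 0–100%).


Original S = 72%
Adjustment = +10 percentage points
New S = 72 + (10) = 82
Clamp to [0, 100] → 82
= HSL(0°, 82%, 44%)


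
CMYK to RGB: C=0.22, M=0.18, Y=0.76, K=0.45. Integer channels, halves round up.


R = 255 × (1-C) × (1-K) = 255 × 0.78 × 0.55 = 109.395 → 109
G = 255 × (1-M) × (1-K) = 255 × 0.82 × 0.55 = 115.005 → 115
B = 255 × (1-Y) × (1-K) = 255 × 0.24 × 0.55 = 33.66 → 34
= RGB(109, 115, 34)


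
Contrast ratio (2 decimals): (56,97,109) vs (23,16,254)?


Linearize each sRGB channel c=v/255: c/12.92 if c ≤ 0.04045 else ((c+0.055)/1.055)^2.4
L = 0.2126×R_lin + 0.7152×G_lin + 0.0722×B_lin
Color 1 (56,97,109):
  R=56: 56/255≈0.2196 > 0.04045 → ((0.2196+0.055)/1.055)^2.4 ≈ 0.03955
  G=97: 97/255≈0.3804 > 0.04045 → ((0.3804+0.055)/1.055)^2.4 ≈ 0.11954
  B=109: 109/255≈0.4275 > 0.04045 → ((0.4275+0.055)/1.055)^2.4 ≈ 0.15293
  L1 = 0.2126×0.03955 + 0.7152×0.11954 + 0.0722×0.15293 ≈ 0.10494
Color 2 (23,16,254):
  R=23: 23/255≈0.0902 > 0.04045 → ((0.0902+0.055)/1.055)^2.4 ≈ 0.00857
  G=16: 16/255≈0.0627 > 0.04045 → ((0.0627+0.055)/1.055)^2.4 ≈ 0.00518
  B=254: 254/255≈0.9961 > 0.04045 → ((0.9961+0.055)/1.055)^2.4 ≈ 0.99110
  L2 = 0.2126×0.00857 + 0.7152×0.00518 + 0.0722×0.99110 ≈ 0.07708
Lighter = 0.10494, Darker = 0.07708
Ratio = (L_lighter + 0.05) / (L_darker + 0.05)
Ratio = (0.10494 + 0.05) / (0.07708 + 0.05) = 0.15494 / 0.12708 ≈ 1.2192
Ratio ≈ 1.22:1


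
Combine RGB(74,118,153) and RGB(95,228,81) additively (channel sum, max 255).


Additive: each channel = min(255, C₁+C₂)
R: 74+95 = 169 → 169
G: 118+228 = 346 → 255
B: 153+81 = 234 → 234
= RGB(169, 255, 234)


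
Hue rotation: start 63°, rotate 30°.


New hue = (H + rotation) mod 360
New hue = (63 + 30) mod 360
= 93 mod 360
= 93°


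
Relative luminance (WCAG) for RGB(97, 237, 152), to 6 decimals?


Linearize each channel (sRGB transfer function): c = v/255; c_lin = c/12.92 if c ≤ 0.04045, else ((c+0.055)/1.055)^2.4
  R: 97/255 ≈ 0.380392 > 0.04045 → ((0.380392+0.055)/1.055)^2.4 ≈ 0.119538
  G: 237/255 ≈ 0.929412 > 0.04045 → ((0.929412+0.055)/1.055)^2.4 ≈ 0.846873
  B: 152/255 ≈ 0.596078 > 0.04045 → ((0.596078+0.055)/1.055)^2.4 ≈ 0.313989
R_lin = 0.119538, G_lin = 0.846873, B_lin = 0.313989
L = 0.2126×R + 0.7152×G + 0.0722×B
L = 0.2126×0.119538 + 0.7152×0.846873 + 0.0722×0.313989
L ≈ 0.653768


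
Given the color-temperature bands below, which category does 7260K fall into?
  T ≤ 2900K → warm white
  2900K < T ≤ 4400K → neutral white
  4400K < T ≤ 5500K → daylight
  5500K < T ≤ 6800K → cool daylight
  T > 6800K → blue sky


Temperature: 7260K
7260K > 6800K → blue sky
Classification: blue sky


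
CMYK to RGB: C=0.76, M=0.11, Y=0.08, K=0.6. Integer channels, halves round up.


R = 255 × (1-C) × (1-K) = 255 × 0.24 × 0.40 = 24.48 → 24
G = 255 × (1-M) × (1-K) = 255 × 0.89 × 0.40 = 90.78 → 91
B = 255 × (1-Y) × (1-K) = 255 × 0.92 × 0.40 = 93.84 → 94
= RGB(24, 91, 94)


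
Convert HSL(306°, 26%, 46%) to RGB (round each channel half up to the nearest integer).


H=306°, S=0.26, L=0.46
C = (1-|2L-1|)×S = (1-|-0.08|)×0.26 = 0.2392
H' = H/60 = 306/60 ≈ 5.1000; X = C×(1-|H' mod 2 - 1|) = 0.21528
m = L - C/2 = 0.46 - 0.1196 = 0.3404
Sector ⌊H'⌋ = 5 → (R',G',B') = (0.2392, 0.0, 0.21528)
RGB = ((R'+m)×255, (G'+m)×255, (B'+m)×255) = (147.798, 86.802, 141.6984)
Round half up → RGB(148, 87, 142)


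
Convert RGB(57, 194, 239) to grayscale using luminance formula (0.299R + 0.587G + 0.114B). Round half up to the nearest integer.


Gray = 0.299×R + 0.587×G + 0.114×B
Gray = 0.299×57 + 0.587×194 + 0.114×239
Gray = 17.043 + 113.878 + 27.246
Gray = 158.167 → round half up → 158
Gray = 158


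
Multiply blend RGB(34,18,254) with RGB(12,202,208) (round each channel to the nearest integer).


Multiply: C = A×B/255, rounded to nearest integer
R: 34×12/255 = 408/255 ≈ 1.600 → 2
G: 18×202/255 = 3636/255 ≈ 14.259 → 14
B: 254×208/255 = 52832/255 ≈ 207.184 → 207
= RGB(2, 14, 207)


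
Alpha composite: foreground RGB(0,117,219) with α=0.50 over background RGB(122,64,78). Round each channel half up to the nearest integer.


C = α×F + (1-α)×B, with 1-α = 0.50
R: 0.50×0 + 0.50×122 = 0.00 + 61.00 = 61.00 → 61
G: 0.50×117 + 0.50×64 = 58.50 + 32.00 = 90.50 → 91
B: 0.50×219 + 0.50×78 = 109.50 + 39.00 = 148.50 → 149
= RGB(61, 91, 149)


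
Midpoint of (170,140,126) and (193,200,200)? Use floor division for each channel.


Midpoint: each channel = ⌊(C₁+C₂)/2⌋
R: ⌊(170+193)/2⌋ = 181
G: ⌊(140+200)/2⌋ = 170
B: ⌊(126+200)/2⌋ = 163
= RGB(181, 170, 163)


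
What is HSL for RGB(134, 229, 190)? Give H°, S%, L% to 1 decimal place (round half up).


Normalize: R'=134/255≈0.5255, G'=229/255≈0.8980, B'=190/255≈0.7451
Max=229/255, Min=134/255, Δ=Max-Min=95/255
L = (Max+Min)/2 = (229+134)/510 = 363/510 = 0.71176… → L = 71.2%
L > 0.5 → S = Δ/(2-Max-Min) = 95/(510-229-134) = 95/147 = 0.64625… → S = 64.6%
(the 1/255 factors cancel in S and H, so raw channel differences can be used)
Max is G' → H = 60 × ((B-R)/Δ + 2) = 60 × ((190-134)/95 + 2)
  56/95 + 2 = 0.5894… + 2 = 2.5894…
  H = 60 × 2.5894… = 155.368…° → H = 155.4°
= HSL(155.4°, 64.6%, 71.2%)


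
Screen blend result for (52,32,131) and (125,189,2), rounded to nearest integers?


Screen: C = 255 - (255-A)×(255-B)/255, rounded to nearest integer
R: 255 - (255-52)×(255-125)/255 = 255 - 26390/255 ≈ 255 - 103.490 = 151.510 → 152
G: 255 - (255-32)×(255-189)/255 = 255 - 14718/255 ≈ 255 - 57.718 = 197.282 → 197
B: 255 - (255-131)×(255-2)/255 = 255 - 31372/255 ≈ 255 - 123.027 = 131.973 → 132
= RGB(152, 197, 132)


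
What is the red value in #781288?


Color: #781288
R = 78 = 120
G = 12 = 18
B = 88 = 136
Red = 120


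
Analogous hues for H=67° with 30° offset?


Base hue: 67°
Left analog: (67 - 30) mod 360 = 37°
Right analog: (67 + 30) mod 360 = 97°
Analogous hues = 37° and 97°


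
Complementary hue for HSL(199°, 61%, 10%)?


Complement = opposite side of color wheel = hue + 180°
H' = (199 + 180) mod 360 = 19°
S and L unchanged.
= HSL(19°, 61%, 10%)


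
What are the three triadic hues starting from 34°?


Triadic: equally spaced at 120° intervals
H1 = 34°
H2 = (34 + 120) mod 360 = 154°
H3 = (34 + 240) mod 360 = 274°
Triadic = 34°, 154°, 274°


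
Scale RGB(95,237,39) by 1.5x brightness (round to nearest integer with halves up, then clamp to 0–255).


Multiply each channel by 1.5, round half up, clamp to [0, 255]
R: 95×1.5 = 142.5 → round → 143
G: 237×1.5 = 355.5 → round → 356 → clamp → 255
B: 39×1.5 = 58.5 → round → 59
= RGB(143, 255, 59)


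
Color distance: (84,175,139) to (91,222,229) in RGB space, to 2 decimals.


d = √[(R₁-R₂)² + (G₁-G₂)² + (B₁-B₂)²]
d = √[(84-91)² + (175-222)² + (139-229)²]
d = √[49 + 2209 + 8100]
d = √10358
d ≈ 101.77


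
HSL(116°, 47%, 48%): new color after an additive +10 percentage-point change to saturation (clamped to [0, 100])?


Original S = 47%
Adjustment = +10 percentage points
New S = 47 + (10) = 57
Clamp to [0, 100] → 57
= HSL(116°, 57%, 48%)


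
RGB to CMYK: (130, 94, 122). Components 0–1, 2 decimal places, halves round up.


R'=130/255≈0.5098, G'=94/255≈0.3686, B'=122/255≈0.4784
K = 1 - max(R',G',B') = 1 - 130/255 = 125/255 = 0.49019… → 0.49
(1-R'-K)/(1-K) simplifies to (max-R)/max with max = 130:
C = (130-130)/130 = 0/130 = 0 → 0.00
M = (130-94)/130 = 36/130 = 0.27692… → 0.28
Y = (130-122)/130 = 8/130 = 0.06153… → 0.06
= CMYK(0.00, 0.28, 0.06, 0.49)


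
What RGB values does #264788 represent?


26 → 38 (R)
47 → 71 (G)
88 → 136 (B)
= RGB(38, 71, 136)


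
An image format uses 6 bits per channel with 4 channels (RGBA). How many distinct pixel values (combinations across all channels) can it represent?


Total bits = 6 bits/channel × 4 channels = 24 bits
Distinct pixel values = 2^24
= 16,777,216 pixel values


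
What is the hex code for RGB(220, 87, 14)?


R = 220 → DC (hex)
G = 87 → 57 (hex)
B = 14 → 0E (hex)
Hex = #DC570E


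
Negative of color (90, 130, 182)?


Invert: (255-R, 255-G, 255-B)
R: 255-90 = 165
G: 255-130 = 125
B: 255-182 = 73
= RGB(165, 125, 73)


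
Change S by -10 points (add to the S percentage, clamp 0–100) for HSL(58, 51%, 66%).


Original S = 51%
Adjustment = -10 percentage points
New S = 51 + (-10) = 41
Clamp to [0, 100] → 41
= HSL(58°, 41%, 66%)


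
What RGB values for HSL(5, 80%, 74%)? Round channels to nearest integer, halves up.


H=5°, S=0.80, L=0.74
C = (1-|2L-1|)×S = (1-|0.48|)×0.80 = 0.416
H' = H/60 = 5/60 ≈ 0.0833; X = C×(1-|H' mod 2 - 1|) ≈ 0.0347
m = L - C/2 = 0.74 - 0.208 = 0.532
Sector ⌊H'⌋ = 0 → (R',G',B') = (0.416, ≈0.0347, 0.0)
RGB = ((R'+m)×255, (G'+m)×255, (B'+m)×255) = (241.74, 144.5, 135.66)
Round half up → RGB(242, 145, 136)


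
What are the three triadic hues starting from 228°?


Triadic: equally spaced at 120° intervals
H1 = 228°
H2 = (228 + 120) mod 360 = 348°
H3 = (228 + 240) mod 360 = 108°
Triadic = 228°, 348°, 108°


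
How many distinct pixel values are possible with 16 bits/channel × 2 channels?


Total bits = 16 bits/channel × 2 channels = 32 bits
Distinct pixel values = 2^32
= 4,294,967,296 pixel values


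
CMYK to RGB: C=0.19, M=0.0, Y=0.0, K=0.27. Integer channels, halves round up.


R = 255 × (1-C) × (1-K) = 255 × 0.81 × 0.73 = 150.7815 → 151
G = 255 × (1-M) × (1-K) = 255 × 1.00 × 0.73 = 186.15 → 186
B = 255 × (1-Y) × (1-K) = 255 × 1.00 × 0.73 = 186.15 → 186
= RGB(151, 186, 186)


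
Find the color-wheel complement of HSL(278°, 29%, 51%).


Complement = opposite side of color wheel = hue + 180°
H' = (278 + 180) mod 360 = 98°
S and L unchanged.
= HSL(98°, 29%, 51%)


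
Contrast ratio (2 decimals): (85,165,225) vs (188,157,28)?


Linearize each sRGB channel c=v/255: c/12.92 if c ≤ 0.04045 else ((c+0.055)/1.055)^2.4
L = 0.2126×R_lin + 0.7152×G_lin + 0.0722×B_lin
Color 1 (85,165,225):
  R=85: 85/255≈0.3333 > 0.04045 → ((0.3333+0.055)/1.055)^2.4 ≈ 0.09084
  G=165: 165/255≈0.6471 > 0.04045 → ((0.6471+0.055)/1.055)^2.4 ≈ 0.37626
  B=225: 225/255≈0.8824 > 0.04045 → ((0.8824+0.055)/1.055)^2.4 ≈ 0.75294
  L1 = 0.2126×0.09084 + 0.7152×0.37626 + 0.0722×0.75294 ≈ 0.34278
Color 2 (188,157,28):
  R=188: 188/255≈0.7373 > 0.04045 → ((0.7373+0.055)/1.055)^2.4 ≈ 0.50289
  G=157: 157/255≈0.6157 > 0.04045 → ((0.6157+0.055)/1.055)^2.4 ≈ 0.33716
  B=28: 28/255≈0.1098 > 0.04045 → ((0.1098+0.055)/1.055)^2.4 ≈ 0.01161
  L2 = 0.2126×0.50289 + 0.7152×0.33716 + 0.0722×0.01161 ≈ 0.34889
Lighter = 0.34889, Darker = 0.34278
Ratio = (L_lighter + 0.05) / (L_darker + 0.05)
Ratio = (0.34889 + 0.05) / (0.34278 + 0.05) = 0.39889 / 0.39278 ≈ 1.0156
Ratio ≈ 1.02:1


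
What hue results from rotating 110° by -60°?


New hue = (H + rotation) mod 360
New hue = (110 -60) mod 360
= 50 mod 360
= 50°


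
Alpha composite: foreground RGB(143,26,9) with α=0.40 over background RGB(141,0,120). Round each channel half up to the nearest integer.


C = α×F + (1-α)×B, with 1-α = 0.60
R: 0.40×143 + 0.60×141 = 57.20 + 84.60 = 141.80 → 142
G: 0.40×26 + 0.60×0 = 10.40 + 0.00 = 10.40 → 10
B: 0.40×9 + 0.60×120 = 3.60 + 72.00 = 75.60 → 76
= RGB(142, 10, 76)


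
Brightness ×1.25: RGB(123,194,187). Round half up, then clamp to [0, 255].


Multiply each channel by 1.25, round half up, clamp to [0, 255]
R: 123×1.25 = 153.75 → round → 154
G: 194×1.25 = 242.5 → round → 243
B: 187×1.25 = 233.75 → round → 234
= RGB(154, 243, 234)


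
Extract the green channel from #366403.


Color: #366403
R = 36 = 54
G = 64 = 100
B = 03 = 3
Green = 100


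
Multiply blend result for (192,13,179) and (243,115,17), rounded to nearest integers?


Multiply: C = A×B/255, rounded to nearest integer
R: 192×243/255 = 46656/255 ≈ 182.965 → 183
G: 13×115/255 = 1495/255 ≈ 5.863 → 6
B: 179×17/255 = 3043/255 ≈ 11.933 → 12
= RGB(183, 6, 12)


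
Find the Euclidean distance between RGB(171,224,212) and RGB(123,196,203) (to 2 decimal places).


d = √[(R₁-R₂)² + (G₁-G₂)² + (B₁-B₂)²]
d = √[(171-123)² + (224-196)² + (212-203)²]
d = √[2304 + 784 + 81]
d = √3169
d ≈ 56.29


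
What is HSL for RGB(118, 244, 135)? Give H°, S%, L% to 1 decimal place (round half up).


Normalize: R'=118/255≈0.4627, G'=244/255≈0.9569, B'=135/255≈0.5294
Max=244/255, Min=118/255, Δ=Max-Min=126/255
L = (Max+Min)/2 = (244+118)/510 = 362/510 = 0.70980… → L = 71.0%
L > 0.5 → S = Δ/(2-Max-Min) = 126/(510-244-118) = 126/148 = 0.85135… → S = 85.1%
(the 1/255 factors cancel in S and H, so raw channel differences can be used)
Max is G' → H = 60 × ((B-R)/Δ + 2) = 60 × ((135-118)/126 + 2)
  17/126 + 2 = 0.1349… + 2 = 2.1349…
  H = 60 × 2.1349… = 128.095…° → H = 128.1°
= HSL(128.1°, 85.1%, 71.0%)


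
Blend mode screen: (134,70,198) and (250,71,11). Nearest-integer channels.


Screen: C = 255 - (255-A)×(255-B)/255, rounded to nearest integer
R: 255 - (255-134)×(255-250)/255 = 255 - 605/255 ≈ 255 - 2.373 = 252.627 → 253
G: 255 - (255-70)×(255-71)/255 = 255 - 34040/255 ≈ 255 - 133.490 = 121.510 → 122
B: 255 - (255-198)×(255-11)/255 = 255 - 13908/255 ≈ 255 - 54.541 = 200.459 → 200
= RGB(253, 122, 200)


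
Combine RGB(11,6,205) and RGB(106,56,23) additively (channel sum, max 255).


Additive: each channel = min(255, C₁+C₂)
R: 11+106 = 117 → 117
G: 6+56 = 62 → 62
B: 205+23 = 228 → 228
= RGB(117, 62, 228)


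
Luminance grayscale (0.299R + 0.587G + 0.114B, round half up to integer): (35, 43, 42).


Gray = 0.299×R + 0.587×G + 0.114×B
Gray = 0.299×35 + 0.587×43 + 0.114×42
Gray = 10.465 + 25.241 + 4.788
Gray = 40.494 → round half up → 40
Gray = 40


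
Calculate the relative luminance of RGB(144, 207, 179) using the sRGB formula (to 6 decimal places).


Linearize each channel (sRGB transfer function): c = v/255; c_lin = c/12.92 if c ≤ 0.04045, else ((c+0.055)/1.055)^2.4
  R: 144/255 ≈ 0.564706 > 0.04045 → ((0.564706+0.055)/1.055)^2.4 ≈ 0.278894
  G: 207/255 ≈ 0.811765 > 0.04045 → ((0.811765+0.055)/1.055)^2.4 ≈ 0.623960
  B: 179/255 ≈ 0.701961 > 0.04045 → ((0.701961+0.055)/1.055)^2.4 ≈ 0.450786
R_lin = 0.278894, G_lin = 0.623960, B_lin = 0.450786
L = 0.2126×R + 0.7152×G + 0.0722×B
L = 0.2126×0.278894 + 0.7152×0.623960 + 0.0722×0.450786
L ≈ 0.538096


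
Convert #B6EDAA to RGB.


B6 → 182 (R)
ED → 237 (G)
AA → 170 (B)
= RGB(182, 237, 170)


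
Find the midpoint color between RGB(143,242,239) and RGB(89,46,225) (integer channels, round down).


Midpoint: each channel = ⌊(C₁+C₂)/2⌋
R: ⌊(143+89)/2⌋ = 116
G: ⌊(242+46)/2⌋ = 144
B: ⌊(239+225)/2⌋ = 232
= RGB(116, 144, 232)


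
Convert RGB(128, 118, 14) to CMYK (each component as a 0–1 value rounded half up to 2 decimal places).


R'=128/255≈0.5020, G'=118/255≈0.4627, B'=14/255≈0.0549
K = 1 - max(R',G',B') = 1 - 128/255 = 127/255 = 0.49803… → 0.50
(1-R'-K)/(1-K) simplifies to (max-R)/max with max = 128:
C = (128-128)/128 = 0/128 = 0 → 0.00
M = (128-118)/128 = 10/128 = 0.07812… → 0.08
Y = (128-14)/128 = 114/128 = 0.89062… → 0.89
= CMYK(0.00, 0.08, 0.89, 0.50)


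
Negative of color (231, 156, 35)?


Invert: (255-R, 255-G, 255-B)
R: 255-231 = 24
G: 255-156 = 99
B: 255-35 = 220
= RGB(24, 99, 220)


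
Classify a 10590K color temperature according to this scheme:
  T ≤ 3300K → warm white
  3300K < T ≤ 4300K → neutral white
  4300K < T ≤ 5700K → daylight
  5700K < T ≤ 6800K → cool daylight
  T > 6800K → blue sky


Temperature: 10590K
10590K > 6800K → blue sky
Classification: blue sky


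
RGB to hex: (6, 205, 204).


R = 6 → 06 (hex)
G = 205 → CD (hex)
B = 204 → CC (hex)
Hex = #06CDCC


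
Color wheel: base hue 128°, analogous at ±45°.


Base hue: 128°
Left analog: (128 - 45) mod 360 = 83°
Right analog: (128 + 45) mod 360 = 173°
Analogous hues = 83° and 173°


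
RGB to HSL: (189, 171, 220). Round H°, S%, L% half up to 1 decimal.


Normalize: R'=189/255≈0.7412, G'=171/255≈0.6706, B'=220/255≈0.8627
Max=220/255, Min=171/255, Δ=Max-Min=49/255
L = (Max+Min)/2 = (220+171)/510 = 391/510 = 0.76666… → L = 76.7%
L > 0.5 → S = Δ/(2-Max-Min) = 49/(510-220-171) = 49/119 = 0.41176… → S = 41.2%
(the 1/255 factors cancel in S and H, so raw channel differences can be used)
Max is B' → H = 60 × ((R-G)/Δ + 4) = 60 × ((189-171)/49 + 4)
  18/49 + 4 = 0.3673… + 4 = 4.3673…
  H = 60 × 4.3673… = 262.040…° → H = 262.0°
= HSL(262.0°, 41.2%, 76.7%)


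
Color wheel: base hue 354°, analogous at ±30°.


Base hue: 354°
Left analog: (354 - 30) mod 360 = 324°
Right analog: (354 + 30) mod 360 = 24°
Analogous hues = 324° and 24°


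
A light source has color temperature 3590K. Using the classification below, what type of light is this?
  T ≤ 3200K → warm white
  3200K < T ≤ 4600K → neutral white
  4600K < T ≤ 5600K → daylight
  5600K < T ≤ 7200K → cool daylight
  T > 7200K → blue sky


Temperature: 3590K
3200K < 3590K ≤ 4600K → neutral white
Classification: neutral white


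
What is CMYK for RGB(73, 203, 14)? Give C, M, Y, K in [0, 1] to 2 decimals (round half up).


R'=73/255≈0.2863, G'=203/255≈0.7961, B'=14/255≈0.0549
K = 1 - max(R',G',B') = 1 - 203/255 = 52/255 = 0.20392… → 0.20
(1-R'-K)/(1-K) simplifies to (max-R)/max with max = 203:
C = (203-73)/203 = 130/203 = 0.64039… → 0.64
M = (203-203)/203 = 0/203 = 0 → 0.00
Y = (203-14)/203 = 189/203 = 0.93103… → 0.93
= CMYK(0.64, 0.00, 0.93, 0.20)


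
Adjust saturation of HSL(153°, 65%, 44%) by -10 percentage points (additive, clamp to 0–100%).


Original S = 65%
Adjustment = -10 percentage points
New S = 65 + (-10) = 55
Clamp to [0, 100] → 55
= HSL(153°, 55%, 44%)


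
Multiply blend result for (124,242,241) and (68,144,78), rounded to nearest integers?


Multiply: C = A×B/255, rounded to nearest integer
R: 124×68/255 = 8432/255 ≈ 33.067 → 33
G: 242×144/255 = 34848/255 ≈ 136.659 → 137
B: 241×78/255 = 18798/255 ≈ 73.718 → 74
= RGB(33, 137, 74)


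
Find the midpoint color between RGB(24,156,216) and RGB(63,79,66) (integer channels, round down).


Midpoint: each channel = ⌊(C₁+C₂)/2⌋
R: ⌊(24+63)/2⌋ = 43
G: ⌊(156+79)/2⌋ = 117
B: ⌊(216+66)/2⌋ = 141
= RGB(43, 117, 141)


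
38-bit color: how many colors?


Colors = 2^bits = 2^38
= 274,877,906,944 colors


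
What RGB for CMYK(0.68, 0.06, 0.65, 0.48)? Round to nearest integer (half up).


R = 255 × (1-C) × (1-K) = 255 × 0.32 × 0.52 = 42.432 → 42
G = 255 × (1-M) × (1-K) = 255 × 0.94 × 0.52 = 124.644 → 125
B = 255 × (1-Y) × (1-K) = 255 × 0.35 × 0.52 = 46.41 → 46
= RGB(42, 125, 46)


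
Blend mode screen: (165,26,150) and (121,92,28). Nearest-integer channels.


Screen: C = 255 - (255-A)×(255-B)/255, rounded to nearest integer
R: 255 - (255-165)×(255-121)/255 = 255 - 12060/255 ≈ 255 - 47.294 = 207.706 → 208
G: 255 - (255-26)×(255-92)/255 = 255 - 37327/255 ≈ 255 - 146.380 = 108.620 → 109
B: 255 - (255-150)×(255-28)/255 = 255 - 23835/255 ≈ 255 - 93.471 = 161.529 → 162
= RGB(208, 109, 162)


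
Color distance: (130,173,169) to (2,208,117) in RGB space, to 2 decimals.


d = √[(R₁-R₂)² + (G₁-G₂)² + (B₁-B₂)²]
d = √[(130-2)² + (173-208)² + (169-117)²]
d = √[16384 + 1225 + 2704]
d = √20313
d ≈ 142.52


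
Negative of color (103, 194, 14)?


Invert: (255-R, 255-G, 255-B)
R: 255-103 = 152
G: 255-194 = 61
B: 255-14 = 241
= RGB(152, 61, 241)


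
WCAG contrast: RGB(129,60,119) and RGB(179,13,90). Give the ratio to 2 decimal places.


Linearize each sRGB channel c=v/255: c/12.92 if c ≤ 0.04045 else ((c+0.055)/1.055)^2.4
L = 0.2126×R_lin + 0.7152×G_lin + 0.0722×B_lin
Color 1 (129,60,119):
  R=129: 129/255≈0.5059 > 0.04045 → ((0.5059+0.055)/1.055)^2.4 ≈ 0.21953
  G=60: 60/255≈0.2353 > 0.04045 → ((0.2353+0.055)/1.055)^2.4 ≈ 0.04519
  B=119: 119/255≈0.4667 > 0.04045 → ((0.4667+0.055)/1.055)^2.4 ≈ 0.18447
  L1 = 0.2126×0.21953 + 0.7152×0.04519 + 0.0722×0.18447 ≈ 0.09231
Color 2 (179,13,90):
  R=179: 179/255≈0.7020 > 0.04045 → ((0.7020+0.055)/1.055)^2.4 ≈ 0.45079
  G=13: 13/255≈0.0510 > 0.04045 → ((0.0510+0.055)/1.055)^2.4 ≈ 0.00402
  B=90: 90/255≈0.3529 > 0.04045 → ((0.3529+0.055)/1.055)^2.4 ≈ 0.10224
  L2 = 0.2126×0.45079 + 0.7152×0.00402 + 0.0722×0.10224 ≈ 0.10610
Lighter = 0.10610, Darker = 0.09231
Ratio = (L_lighter + 0.05) / (L_darker + 0.05)
Ratio = (0.10610 + 0.05) / (0.09231 + 0.05) = 0.15610 / 0.14231 ≈ 1.0969
Ratio ≈ 1.10:1


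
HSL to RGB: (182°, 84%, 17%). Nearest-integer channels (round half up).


H=182°, S=0.84, L=0.17
C = (1-|2L-1|)×S = (1-|-0.66|)×0.84 = 0.2856
H' = H/60 = 182/60 ≈ 3.0333; X = C×(1-|H' mod 2 - 1|) = 0.27608
m = L - C/2 = 0.17 - 0.1428 = 0.0272
Sector ⌊H'⌋ = 3 → (R',G',B') = (0.0, 0.27608, 0.2856)
RGB = ((R'+m)×255, (G'+m)×255, (B'+m)×255) = (6.936, 77.3364, 79.764)
Round half up → RGB(7, 77, 80)


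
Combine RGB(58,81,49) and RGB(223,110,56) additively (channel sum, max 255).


Additive: each channel = min(255, C₁+C₂)
R: 58+223 = 281 → 255
G: 81+110 = 191 → 191
B: 49+56 = 105 → 105
= RGB(255, 191, 105)


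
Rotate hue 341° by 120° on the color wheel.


New hue = (H + rotation) mod 360
New hue = (341 + 120) mod 360
= 461 mod 360
= 101°


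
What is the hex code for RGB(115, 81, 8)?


R = 115 → 73 (hex)
G = 81 → 51 (hex)
B = 8 → 08 (hex)
Hex = #735108


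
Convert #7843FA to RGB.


78 → 120 (R)
43 → 67 (G)
FA → 250 (B)
= RGB(120, 67, 250)


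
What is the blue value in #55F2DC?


Color: #55F2DC
R = 55 = 85
G = F2 = 242
B = DC = 220
Blue = 220


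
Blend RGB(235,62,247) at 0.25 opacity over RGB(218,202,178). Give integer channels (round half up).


C = α×F + (1-α)×B, with 1-α = 0.75
R: 0.25×235 + 0.75×218 = 58.75 + 163.50 = 222.25 → 222
G: 0.25×62 + 0.75×202 = 15.50 + 151.50 = 167.00 → 167
B: 0.25×247 + 0.75×178 = 61.75 + 133.50 = 195.25 → 195
= RGB(222, 167, 195)


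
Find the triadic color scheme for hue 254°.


Triadic: equally spaced at 120° intervals
H1 = 254°
H2 = (254 + 120) mod 360 = 14°
H3 = (254 + 240) mod 360 = 134°
Triadic = 254°, 14°, 134°


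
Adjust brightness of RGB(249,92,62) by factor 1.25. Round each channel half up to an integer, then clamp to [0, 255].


Multiply each channel by 1.25, round half up, clamp to [0, 255]
R: 249×1.25 = 311.25 → round → 311 → clamp → 255
G: 92×1.25 = 115
B: 62×1.25 = 77.5 → round → 78
= RGB(255, 115, 78)


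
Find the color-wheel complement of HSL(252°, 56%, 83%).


Complement = opposite side of color wheel = hue + 180°
H' = (252 + 180) mod 360 = 72°
S and L unchanged.
= HSL(72°, 56%, 83%)


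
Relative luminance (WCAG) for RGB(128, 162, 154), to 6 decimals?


Linearize each channel (sRGB transfer function): c = v/255; c_lin = c/12.92 if c ≤ 0.04045, else ((c+0.055)/1.055)^2.4
  R: 128/255 ≈ 0.501961 > 0.04045 → ((0.501961+0.055)/1.055)^2.4 ≈ 0.215861
  G: 162/255 ≈ 0.635294 > 0.04045 → ((0.635294+0.055)/1.055)^2.4 ≈ 0.361307
  B: 154/255 ≈ 0.603922 > 0.04045 → ((0.603922+0.055)/1.055)^2.4 ≈ 0.323143
R_lin = 0.215861, G_lin = 0.361307, B_lin = 0.323143
L = 0.2126×R + 0.7152×G + 0.0722×B
L = 0.2126×0.215861 + 0.7152×0.361307 + 0.0722×0.323143
L ≈ 0.327629


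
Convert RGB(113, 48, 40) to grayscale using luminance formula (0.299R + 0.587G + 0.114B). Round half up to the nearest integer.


Gray = 0.299×R + 0.587×G + 0.114×B
Gray = 0.299×113 + 0.587×48 + 0.114×40
Gray = 33.787 + 28.176 + 4.560
Gray = 66.523 → round half up → 67
Gray = 67


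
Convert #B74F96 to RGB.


B7 → 183 (R)
4F → 79 (G)
96 → 150 (B)
= RGB(183, 79, 150)


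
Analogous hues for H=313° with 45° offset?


Base hue: 313°
Left analog: (313 - 45) mod 360 = 268°
Right analog: (313 + 45) mod 360 = 358°
Analogous hues = 268° and 358°


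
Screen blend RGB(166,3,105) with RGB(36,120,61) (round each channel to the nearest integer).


Screen: C = 255 - (255-A)×(255-B)/255, rounded to nearest integer
R: 255 - (255-166)×(255-36)/255 = 255 - 19491/255 ≈ 255 - 76.435 = 178.565 → 179
G: 255 - (255-3)×(255-120)/255 = 255 - 34020/255 ≈ 255 - 133.412 = 121.588 → 122
B: 255 - (255-105)×(255-61)/255 = 255 - 29100/255 ≈ 255 - 114.118 = 140.882 → 141
= RGB(179, 122, 141)


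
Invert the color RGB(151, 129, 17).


Invert: (255-R, 255-G, 255-B)
R: 255-151 = 104
G: 255-129 = 126
B: 255-17 = 238
= RGB(104, 126, 238)


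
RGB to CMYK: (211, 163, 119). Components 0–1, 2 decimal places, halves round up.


R'=211/255≈0.8275, G'=163/255≈0.6392, B'=119/255≈0.4667
K = 1 - max(R',G',B') = 1 - 211/255 = 44/255 = 0.17254… → 0.17
(1-R'-K)/(1-K) simplifies to (max-R)/max with max = 211:
C = (211-211)/211 = 0/211 = 0 → 0.00
M = (211-163)/211 = 48/211 = 0.22748… → 0.23
Y = (211-119)/211 = 92/211 = 0.43601… → 0.44
= CMYK(0.00, 0.23, 0.44, 0.17)


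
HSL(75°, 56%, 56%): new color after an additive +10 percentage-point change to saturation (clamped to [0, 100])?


Original S = 56%
Adjustment = +10 percentage points
New S = 56 + (10) = 66
Clamp to [0, 100] → 66
= HSL(75°, 66%, 56%)


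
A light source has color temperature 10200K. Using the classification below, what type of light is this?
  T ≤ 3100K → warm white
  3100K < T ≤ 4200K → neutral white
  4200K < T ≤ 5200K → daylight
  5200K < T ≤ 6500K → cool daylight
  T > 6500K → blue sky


Temperature: 10200K
10200K > 6500K → blue sky
Classification: blue sky


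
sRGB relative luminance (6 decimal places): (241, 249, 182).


Linearize each channel (sRGB transfer function): c = v/255; c_lin = c/12.92 if c ≤ 0.04045, else ((c+0.055)/1.055)^2.4
  R: 241/255 ≈ 0.945098 > 0.04045 → ((0.945098+0.055)/1.055)^2.4 ≈ 0.879622
  G: 249/255 ≈ 0.976471 > 0.04045 → ((0.976471+0.055)/1.055)^2.4 ≈ 0.947307
  B: 182/255 ≈ 0.713725 > 0.04045 → ((0.713725+0.055)/1.055)^2.4 ≈ 0.467784
R_lin = 0.879622, G_lin = 0.947307, B_lin = 0.467784
L = 0.2126×R + 0.7152×G + 0.0722×B
L = 0.2126×0.879622 + 0.7152×0.947307 + 0.0722×0.467784
L ≈ 0.898295


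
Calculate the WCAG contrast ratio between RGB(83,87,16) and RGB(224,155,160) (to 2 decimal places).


Linearize each sRGB channel c=v/255: c/12.92 if c ≤ 0.04045 else ((c+0.055)/1.055)^2.4
L = 0.2126×R_lin + 0.7152×G_lin + 0.0722×B_lin
Color 1 (83,87,16):
  R=83: 83/255≈0.3255 > 0.04045 → ((0.3255+0.055)/1.055)^2.4 ≈ 0.08650
  G=87: 87/255≈0.3412 > 0.04045 → ((0.3412+0.055)/1.055)^2.4 ≈ 0.09531
  B=16: 16/255≈0.0627 > 0.04045 → ((0.0627+0.055)/1.055)^2.4 ≈ 0.00518
  L1 = 0.2126×0.08650 + 0.7152×0.09531 + 0.0722×0.00518 ≈ 0.08693
Color 2 (224,155,160):
  R=224: 224/255≈0.8784 > 0.04045 → ((0.8784+0.055)/1.055)^2.4 ≈ 0.74540
  G=155: 155/255≈0.6078 > 0.04045 → ((0.6078+0.055)/1.055)^2.4 ≈ 0.32778
  B=160: 160/255≈0.6275 > 0.04045 → ((0.6275+0.055)/1.055)^2.4 ≈ 0.35153
  L2 = 0.2126×0.74540 + 0.7152×0.32778 + 0.0722×0.35153 ≈ 0.41828
Lighter = 0.41828, Darker = 0.08693
Ratio = (L_lighter + 0.05) / (L_darker + 0.05)
Ratio = (0.41828 + 0.05) / (0.08693 + 0.05) = 0.46828 / 0.13693 ≈ 3.4199
Ratio ≈ 3.42:1


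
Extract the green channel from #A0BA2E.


Color: #A0BA2E
R = A0 = 160
G = BA = 186
B = 2E = 46
Green = 186


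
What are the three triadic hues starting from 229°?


Triadic: equally spaced at 120° intervals
H1 = 229°
H2 = (229 + 120) mod 360 = 349°
H3 = (229 + 240) mod 360 = 109°
Triadic = 229°, 349°, 109°


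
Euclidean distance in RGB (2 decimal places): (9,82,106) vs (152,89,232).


d = √[(R₁-R₂)² + (G₁-G₂)² + (B₁-B₂)²]
d = √[(9-152)² + (82-89)² + (106-232)²]
d = √[20449 + 49 + 15876]
d = √36374
d ≈ 190.72


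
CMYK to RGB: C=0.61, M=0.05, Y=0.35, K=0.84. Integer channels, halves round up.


R = 255 × (1-C) × (1-K) = 255 × 0.39 × 0.16 = 15.912 → 16
G = 255 × (1-M) × (1-K) = 255 × 0.95 × 0.16 = 38.76 → 39
B = 255 × (1-Y) × (1-K) = 255 × 0.65 × 0.16 = 26.52 → 27
= RGB(16, 39, 27)


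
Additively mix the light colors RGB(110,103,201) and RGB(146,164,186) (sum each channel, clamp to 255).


Additive: each channel = min(255, C₁+C₂)
R: 110+146 = 256 → 255
G: 103+164 = 267 → 255
B: 201+186 = 387 → 255
= RGB(255, 255, 255)


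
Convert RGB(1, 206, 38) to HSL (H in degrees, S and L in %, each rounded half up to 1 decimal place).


Normalize: R'=1/255≈0.0039, G'=206/255≈0.8078, B'=38/255≈0.1490
Max=206/255, Min=1/255, Δ=Max-Min=205/255
L = (Max+Min)/2 = (206+1)/510 = 207/510 = 0.40588… → L = 40.6%
L ≤ 0.5 → S = Δ/(Max+Min) = 205/(206+1) = 205/207 = 0.99033… → S = 99.0%
(the 1/255 factors cancel in S and H, so raw channel differences can be used)
Max is G' → H = 60 × ((B-R)/Δ + 2) = 60 × ((38-1)/205 + 2)
  37/205 + 2 = 0.1804… + 2 = 2.1804…
  H = 60 × 2.1804… = 130.829…° → H = 130.8°
= HSL(130.8°, 99.0%, 40.6%)


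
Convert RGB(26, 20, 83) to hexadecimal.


R = 26 → 1A (hex)
G = 20 → 14 (hex)
B = 83 → 53 (hex)
Hex = #1A1453


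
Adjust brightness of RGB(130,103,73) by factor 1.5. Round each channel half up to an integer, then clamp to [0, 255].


Multiply each channel by 1.5, round half up, clamp to [0, 255]
R: 130×1.5 = 195
G: 103×1.5 = 154.5 → round → 155
B: 73×1.5 = 109.5 → round → 110
= RGB(195, 155, 110)


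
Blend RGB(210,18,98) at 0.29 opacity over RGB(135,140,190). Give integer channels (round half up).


C = α×F + (1-α)×B, with 1-α = 0.71
R: 0.29×210 + 0.71×135 = 60.90 + 95.85 = 156.75 → 157
G: 0.29×18 + 0.71×140 = 5.22 + 99.40 = 104.62 → 105
B: 0.29×98 + 0.71×190 = 28.42 + 134.90 = 163.32 → 163
= RGB(157, 105, 163)


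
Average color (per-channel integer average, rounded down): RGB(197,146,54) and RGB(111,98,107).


Midpoint: each channel = ⌊(C₁+C₂)/2⌋
R: ⌊(197+111)/2⌋ = 154
G: ⌊(146+98)/2⌋ = 122
B: ⌊(54+107)/2⌋ = 80
= RGB(154, 122, 80)


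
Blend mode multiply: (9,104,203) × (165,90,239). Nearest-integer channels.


Multiply: C = A×B/255, rounded to nearest integer
R: 9×165/255 = 1485/255 ≈ 5.824 → 6
G: 104×90/255 = 9360/255 ≈ 36.706 → 37
B: 203×239/255 = 48517/255 ≈ 190.263 → 190
= RGB(6, 37, 190)


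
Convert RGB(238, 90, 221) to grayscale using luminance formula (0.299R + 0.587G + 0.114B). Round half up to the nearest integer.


Gray = 0.299×R + 0.587×G + 0.114×B
Gray = 0.299×238 + 0.587×90 + 0.114×221
Gray = 71.162 + 52.830 + 25.194
Gray = 149.186 → round half up → 149
Gray = 149


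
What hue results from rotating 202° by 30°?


New hue = (H + rotation) mod 360
New hue = (202 + 30) mod 360
= 232 mod 360
= 232°


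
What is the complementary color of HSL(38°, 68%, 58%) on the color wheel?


Complement = opposite side of color wheel = hue + 180°
H' = (38 + 180) mod 360 = 218°
S and L unchanged.
= HSL(218°, 68%, 58%)


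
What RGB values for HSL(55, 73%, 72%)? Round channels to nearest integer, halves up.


H=55°, S=0.73, L=0.72
C = (1-|2L-1|)×S = (1-|0.44|)×0.73 = 0.4088
H' = H/60 = 55/60 ≈ 0.9167; X = C×(1-|H' mod 2 - 1|) ≈ 0.3747
m = L - C/2 = 0.72 - 0.2044 = 0.5156
Sector ⌊H'⌋ = 0 → (R',G',B') = (0.4088, ≈0.3747, 0.0)
RGB = ((R'+m)×255, (G'+m)×255, (B'+m)×255) = (235.722, 227.035, 131.478)
Round half up → RGB(236, 227, 131)


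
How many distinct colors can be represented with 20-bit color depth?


Colors = 2^bits = 2^20
= 1,048,576 colors


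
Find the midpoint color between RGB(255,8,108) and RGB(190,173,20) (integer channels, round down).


Midpoint: each channel = ⌊(C₁+C₂)/2⌋
R: ⌊(255+190)/2⌋ = 222
G: ⌊(8+173)/2⌋ = 90
B: ⌊(108+20)/2⌋ = 64
= RGB(222, 90, 64)


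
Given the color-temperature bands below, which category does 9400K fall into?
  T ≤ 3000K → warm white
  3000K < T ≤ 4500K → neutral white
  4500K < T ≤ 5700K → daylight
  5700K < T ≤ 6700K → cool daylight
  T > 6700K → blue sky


Temperature: 9400K
9400K > 6700K → blue sky
Classification: blue sky


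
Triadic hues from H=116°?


Triadic: equally spaced at 120° intervals
H1 = 116°
H2 = (116 + 120) mod 360 = 236°
H3 = (116 + 240) mod 360 = 356°
Triadic = 116°, 236°, 356°


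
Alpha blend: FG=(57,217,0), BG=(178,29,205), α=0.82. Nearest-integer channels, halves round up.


C = α×F + (1-α)×B, with 1-α = 0.18
R: 0.82×57 + 0.18×178 = 46.74 + 32.04 = 78.78 → 79
G: 0.82×217 + 0.18×29 = 177.94 + 5.22 = 183.16 → 183
B: 0.82×0 + 0.18×205 = 0.00 + 36.90 = 36.90 → 37
= RGB(79, 183, 37)


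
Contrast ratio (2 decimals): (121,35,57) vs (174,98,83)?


Linearize each sRGB channel c=v/255: c/12.92 if c ≤ 0.04045 else ((c+0.055)/1.055)^2.4
L = 0.2126×R_lin + 0.7152×G_lin + 0.0722×B_lin
Color 1 (121,35,57):
  R=121: 121/255≈0.4745 > 0.04045 → ((0.4745+0.055)/1.055)^2.4 ≈ 0.19120
  G=35: 35/255≈0.1373 > 0.04045 → ((0.1373+0.055)/1.055)^2.4 ≈ 0.01681
  B=57: 57/255≈0.2235 > 0.04045 → ((0.2235+0.055)/1.055)^2.4 ≈ 0.04092
  L1 = 0.2126×0.19120 + 0.7152×0.01681 + 0.0722×0.04092 ≈ 0.05562
Color 2 (174,98,83):
  R=174: 174/255≈0.6824 > 0.04045 → ((0.6824+0.055)/1.055)^2.4 ≈ 0.42327
  G=98: 98/255≈0.3843 > 0.04045 → ((0.3843+0.055)/1.055)^2.4 ≈ 0.12214
  B=83: 83/255≈0.3255 > 0.04045 → ((0.3255+0.055)/1.055)^2.4 ≈ 0.08650
  L2 = 0.2126×0.42327 + 0.7152×0.12214 + 0.0722×0.08650 ≈ 0.18359
Lighter = 0.18359, Darker = 0.05562
Ratio = (L_lighter + 0.05) / (L_darker + 0.05)
Ratio = (0.18359 + 0.05) / (0.05562 + 0.05) = 0.23359 / 0.10562 ≈ 2.2115
Ratio ≈ 2.21:1


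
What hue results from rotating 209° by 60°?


New hue = (H + rotation) mod 360
New hue = (209 + 60) mod 360
= 269 mod 360
= 269°


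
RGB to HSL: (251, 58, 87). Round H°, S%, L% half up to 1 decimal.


Normalize: R'=251/255≈0.9843, G'=58/255≈0.2275, B'=87/255≈0.3412
Max=251/255, Min=58/255, Δ=Max-Min=193/255
L = (Max+Min)/2 = (251+58)/510 = 309/510 = 0.60588… → L = 60.6%
L > 0.5 → S = Δ/(2-Max-Min) = 193/(510-251-58) = 193/201 = 0.96019… → S = 96.0%
(the 1/255 factors cancel in S and H, so raw channel differences can be used)
Max is R' → H = 60 × (((G-B)/Δ) mod 6) = 60 × (((58-87)/193) mod 6)
  (-29)/193 = -0.1502…; negative, so add 6 → 5.8497…
  H = 60 × 5.8497… = 350.984…° → H = 351.0°
= HSL(351.0°, 96.0%, 60.6%)


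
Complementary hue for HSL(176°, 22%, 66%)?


Complement = opposite side of color wheel = hue + 180°
H' = (176 + 180) mod 360 = 356°
S and L unchanged.
= HSL(356°, 22%, 66%)


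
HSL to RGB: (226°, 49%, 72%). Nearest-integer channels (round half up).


H=226°, S=0.49, L=0.72
C = (1-|2L-1|)×S = (1-|0.44|)×0.49 = 0.2744
H' = H/60 = 226/60 ≈ 3.7667; X = C×(1-|H' mod 2 - 1|) ≈ 0.0640
m = L - C/2 = 0.72 - 0.1372 = 0.5828
Sector ⌊H'⌋ = 3 → (R',G',B') = (0.0, ≈0.0640, 0.2744)
RGB = ((R'+m)×255, (G'+m)×255, (B'+m)×255) = (148.614, 164.9408, 218.586)
Round half up → RGB(149, 165, 219)


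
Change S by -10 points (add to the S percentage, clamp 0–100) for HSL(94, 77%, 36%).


Original S = 77%
Adjustment = -10 percentage points
New S = 77 + (-10) = 67
Clamp to [0, 100] → 67
= HSL(94°, 67%, 36%)


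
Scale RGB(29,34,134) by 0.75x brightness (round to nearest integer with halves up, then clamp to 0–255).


Multiply each channel by 0.75, round half up, clamp to [0, 255]
R: 29×0.75 = 21.75 → round → 22
G: 34×0.75 = 25.5 → round → 26
B: 134×0.75 = 100.5 → round → 101
= RGB(22, 26, 101)


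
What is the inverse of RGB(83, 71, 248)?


Invert: (255-R, 255-G, 255-B)
R: 255-83 = 172
G: 255-71 = 184
B: 255-248 = 7
= RGB(172, 184, 7)


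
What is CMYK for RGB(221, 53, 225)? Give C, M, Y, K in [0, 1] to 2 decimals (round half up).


R'=221/255≈0.8667, G'=53/255≈0.2078, B'=225/255≈0.8824
K = 1 - max(R',G',B') = 1 - 225/255 = 30/255 = 0.11764… → 0.12
(1-R'-K)/(1-K) simplifies to (max-R)/max with max = 225:
C = (225-221)/225 = 4/225 = 0.01777… → 0.02
M = (225-53)/225 = 172/225 = 0.76444… → 0.76
Y = (225-225)/225 = 0/225 = 0 → 0.00
= CMYK(0.02, 0.76, 0.00, 0.12)
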